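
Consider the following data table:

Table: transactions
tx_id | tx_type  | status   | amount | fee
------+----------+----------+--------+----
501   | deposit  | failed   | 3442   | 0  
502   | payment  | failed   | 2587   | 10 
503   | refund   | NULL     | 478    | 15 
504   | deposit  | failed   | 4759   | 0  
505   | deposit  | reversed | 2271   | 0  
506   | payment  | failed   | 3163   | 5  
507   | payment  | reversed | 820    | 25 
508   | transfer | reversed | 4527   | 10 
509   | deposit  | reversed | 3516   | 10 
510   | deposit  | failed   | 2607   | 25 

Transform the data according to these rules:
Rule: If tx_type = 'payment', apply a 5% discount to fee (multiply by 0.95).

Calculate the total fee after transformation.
98.0

Step 1: Records with tx_type = 'payment' have total fee = 40
Step 2: Apply multiplier: 40 × 0.95 = 38.0
Step 3: Other records total: 60
Step 4: Final sum = 38.0 + 60 = 98.0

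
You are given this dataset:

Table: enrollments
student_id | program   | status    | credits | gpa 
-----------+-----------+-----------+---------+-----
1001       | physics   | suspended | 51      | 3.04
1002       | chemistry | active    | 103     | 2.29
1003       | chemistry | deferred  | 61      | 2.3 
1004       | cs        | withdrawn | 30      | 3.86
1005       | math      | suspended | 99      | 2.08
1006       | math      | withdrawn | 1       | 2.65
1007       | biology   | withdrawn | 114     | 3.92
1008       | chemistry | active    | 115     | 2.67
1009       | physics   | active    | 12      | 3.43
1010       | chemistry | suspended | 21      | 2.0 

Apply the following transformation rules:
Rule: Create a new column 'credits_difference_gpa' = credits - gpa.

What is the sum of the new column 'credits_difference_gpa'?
578.76

Step 1: For each record, compute credits - gpa
Example calculations:
  51 - 3.04 = 47.96
  103 - 2.29 = 100.71
  61 - 2.3 = 58.7
  ...
Step 2: Sum all derived values
Step 3: Total = 578.76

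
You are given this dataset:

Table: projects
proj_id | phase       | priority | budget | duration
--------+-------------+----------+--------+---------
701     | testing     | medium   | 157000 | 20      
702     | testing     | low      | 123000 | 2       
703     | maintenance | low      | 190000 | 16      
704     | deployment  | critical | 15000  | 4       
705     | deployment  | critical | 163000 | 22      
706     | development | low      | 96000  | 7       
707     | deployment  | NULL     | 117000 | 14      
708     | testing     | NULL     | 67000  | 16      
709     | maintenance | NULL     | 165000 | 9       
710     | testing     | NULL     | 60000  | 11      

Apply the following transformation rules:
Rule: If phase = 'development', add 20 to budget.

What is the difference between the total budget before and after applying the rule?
20

Step 1: Original sum of budget = 1153000
Step 2: 1 records have phase = 'development'
Step 3: Each affected record changes by 20
Step 4: Total change = 1 × 20 = 20
Step 5: New sum = 1153000 + 20 = 1153020
Step 6: Difference = |1153020 - 1153000| = 20
        (Sum increased by 20)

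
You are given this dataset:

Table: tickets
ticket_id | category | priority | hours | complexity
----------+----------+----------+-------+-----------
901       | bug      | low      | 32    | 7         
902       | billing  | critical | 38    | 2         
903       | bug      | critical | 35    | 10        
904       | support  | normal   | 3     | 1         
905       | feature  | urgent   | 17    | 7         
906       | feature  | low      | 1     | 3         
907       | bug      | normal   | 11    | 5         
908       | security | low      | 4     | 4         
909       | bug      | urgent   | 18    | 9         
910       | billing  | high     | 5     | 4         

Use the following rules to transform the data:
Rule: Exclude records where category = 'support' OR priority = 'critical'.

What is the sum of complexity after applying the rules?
39

Step 1: Find records where category = 'support' OR priority = 'critical'
Step 2: 3 records match, summing to 13
Step 3: Original sum: 52
Step 4: Remaining sum = 52 - 13 = 39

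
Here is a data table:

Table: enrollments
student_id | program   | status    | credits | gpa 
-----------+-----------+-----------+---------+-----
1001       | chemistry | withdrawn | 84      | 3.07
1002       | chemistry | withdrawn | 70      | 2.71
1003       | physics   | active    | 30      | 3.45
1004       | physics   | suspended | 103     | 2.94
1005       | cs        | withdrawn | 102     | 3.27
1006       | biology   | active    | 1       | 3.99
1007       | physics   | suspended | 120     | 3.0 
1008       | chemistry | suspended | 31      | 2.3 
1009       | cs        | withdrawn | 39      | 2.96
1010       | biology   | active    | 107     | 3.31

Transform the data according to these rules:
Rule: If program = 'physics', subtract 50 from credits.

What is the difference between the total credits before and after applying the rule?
150

Step 1: Original sum of credits = 687
Step 2: 3 records have program = 'physics'
Step 3: Each affected record changes by -50
Step 4: Total change = 3 × -50 = -150
Step 5: New sum = 687 + -150 = 537
Step 6: Difference = |537 - 687| = 150
        (Sum decreased by 150)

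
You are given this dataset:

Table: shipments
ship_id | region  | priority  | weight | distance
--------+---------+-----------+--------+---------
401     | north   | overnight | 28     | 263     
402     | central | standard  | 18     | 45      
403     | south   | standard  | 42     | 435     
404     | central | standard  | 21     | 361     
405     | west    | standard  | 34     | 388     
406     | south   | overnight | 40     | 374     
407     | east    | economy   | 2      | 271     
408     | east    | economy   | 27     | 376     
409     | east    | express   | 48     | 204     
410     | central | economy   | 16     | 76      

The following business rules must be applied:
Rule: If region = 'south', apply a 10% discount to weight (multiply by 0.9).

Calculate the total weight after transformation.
267.8

Step 1: Records with region = 'south' have total weight = 82
Step 2: Apply multiplier: 82 × 0.9 = 73.8
Step 3: Other records total: 194
Step 4: Final sum = 73.8 + 194 = 267.8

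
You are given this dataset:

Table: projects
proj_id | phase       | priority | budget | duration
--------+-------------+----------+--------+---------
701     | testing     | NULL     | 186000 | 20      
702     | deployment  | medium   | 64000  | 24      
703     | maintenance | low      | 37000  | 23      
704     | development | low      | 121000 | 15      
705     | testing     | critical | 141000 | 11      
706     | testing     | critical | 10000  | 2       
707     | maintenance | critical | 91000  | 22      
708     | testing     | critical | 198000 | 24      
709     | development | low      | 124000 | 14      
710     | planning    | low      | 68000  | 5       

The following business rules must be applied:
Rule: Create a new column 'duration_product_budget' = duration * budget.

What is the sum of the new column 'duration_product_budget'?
18323000

Step 1: For each record, compute duration * budget
Example calculations:
  20 * 186000 = 3720000
  24 * 64000 = 1536000
  23 * 37000 = 851000
  ...
Step 2: Sum all derived values
Step 3: Total = 18323000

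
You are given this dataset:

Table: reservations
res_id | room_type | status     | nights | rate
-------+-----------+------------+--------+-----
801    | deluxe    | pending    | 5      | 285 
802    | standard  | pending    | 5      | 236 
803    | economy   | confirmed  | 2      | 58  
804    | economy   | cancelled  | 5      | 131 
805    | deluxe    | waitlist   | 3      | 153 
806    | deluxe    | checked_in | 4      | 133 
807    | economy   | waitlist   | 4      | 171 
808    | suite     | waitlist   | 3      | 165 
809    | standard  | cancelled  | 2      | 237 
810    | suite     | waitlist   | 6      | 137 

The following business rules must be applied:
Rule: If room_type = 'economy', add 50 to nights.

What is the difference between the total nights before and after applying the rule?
150

Step 1: Original sum of nights = 39
Step 2: 3 records have room_type = 'economy'
Step 3: Each affected record changes by 50
Step 4: Total change = 3 × 50 = 150
Step 5: New sum = 39 + 150 = 189
Step 6: Difference = |189 - 39| = 150
        (Sum increased by 150)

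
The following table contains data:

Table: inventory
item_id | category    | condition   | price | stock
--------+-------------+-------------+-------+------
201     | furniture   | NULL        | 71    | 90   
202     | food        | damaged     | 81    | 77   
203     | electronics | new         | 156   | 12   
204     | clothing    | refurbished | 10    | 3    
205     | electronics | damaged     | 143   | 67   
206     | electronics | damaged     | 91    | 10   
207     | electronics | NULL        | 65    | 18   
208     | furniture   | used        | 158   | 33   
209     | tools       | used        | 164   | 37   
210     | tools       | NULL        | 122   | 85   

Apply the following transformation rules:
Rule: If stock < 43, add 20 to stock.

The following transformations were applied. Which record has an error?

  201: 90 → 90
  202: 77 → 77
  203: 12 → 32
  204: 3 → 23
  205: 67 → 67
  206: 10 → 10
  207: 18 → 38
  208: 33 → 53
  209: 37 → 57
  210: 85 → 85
Record 206 has an error. The correct transformed value should be 30, not 10.

Step 1: Check each record against the rule
Step 2: Record 206 has stock = 10
Step 3: Since 10 < 43, the bonus should have been applied
Step 4: Correct value = 30, but claimed value = 10
Conclusion: Record 206 has the error.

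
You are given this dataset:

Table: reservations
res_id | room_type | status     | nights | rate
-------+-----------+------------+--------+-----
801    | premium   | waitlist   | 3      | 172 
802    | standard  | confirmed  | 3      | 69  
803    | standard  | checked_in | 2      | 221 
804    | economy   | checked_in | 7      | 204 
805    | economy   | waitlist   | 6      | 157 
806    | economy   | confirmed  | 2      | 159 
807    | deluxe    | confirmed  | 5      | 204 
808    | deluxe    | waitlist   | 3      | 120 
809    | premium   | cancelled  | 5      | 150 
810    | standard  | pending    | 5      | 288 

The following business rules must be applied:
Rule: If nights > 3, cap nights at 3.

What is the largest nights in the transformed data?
3

Step 1: Original maximum nights = 7
Step 2: Apply cap at 3
Step 3: 5 records had nights > 3 and were capped
Step 4: Maximum after transformation = 3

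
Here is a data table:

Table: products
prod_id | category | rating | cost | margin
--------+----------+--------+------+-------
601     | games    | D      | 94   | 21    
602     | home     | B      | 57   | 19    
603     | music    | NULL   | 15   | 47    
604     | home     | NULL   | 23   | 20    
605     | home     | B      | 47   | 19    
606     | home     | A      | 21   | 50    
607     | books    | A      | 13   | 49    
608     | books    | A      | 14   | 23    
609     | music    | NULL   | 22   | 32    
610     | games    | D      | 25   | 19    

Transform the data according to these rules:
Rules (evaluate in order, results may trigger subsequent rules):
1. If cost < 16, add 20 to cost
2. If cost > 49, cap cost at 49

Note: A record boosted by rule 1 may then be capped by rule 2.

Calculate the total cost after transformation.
338

Step 1: Apply rule 1 to records with cost < 16
  - 3 records get bonus of 20
  - Of these, 0 records then exceed 49 and get capped
Step 2: Apply rule 2 to records with cost > 49
  - 2 records (original) are capped
Step 3: Calculate final sum = 338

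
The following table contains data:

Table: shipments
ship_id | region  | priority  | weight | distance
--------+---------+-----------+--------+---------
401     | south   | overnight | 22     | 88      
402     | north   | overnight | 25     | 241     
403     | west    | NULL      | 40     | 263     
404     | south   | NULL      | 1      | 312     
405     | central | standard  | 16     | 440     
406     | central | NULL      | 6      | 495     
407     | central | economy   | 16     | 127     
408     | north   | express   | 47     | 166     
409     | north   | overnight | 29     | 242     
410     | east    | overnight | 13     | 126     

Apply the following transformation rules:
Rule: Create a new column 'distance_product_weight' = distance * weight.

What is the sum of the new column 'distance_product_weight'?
47293

Step 1: For each record, compute distance * weight
Example calculations:
  88 * 22 = 1936
  241 * 25 = 6025
  263 * 40 = 10520
  ...
Step 2: Sum all derived values
Step 3: Total = 47293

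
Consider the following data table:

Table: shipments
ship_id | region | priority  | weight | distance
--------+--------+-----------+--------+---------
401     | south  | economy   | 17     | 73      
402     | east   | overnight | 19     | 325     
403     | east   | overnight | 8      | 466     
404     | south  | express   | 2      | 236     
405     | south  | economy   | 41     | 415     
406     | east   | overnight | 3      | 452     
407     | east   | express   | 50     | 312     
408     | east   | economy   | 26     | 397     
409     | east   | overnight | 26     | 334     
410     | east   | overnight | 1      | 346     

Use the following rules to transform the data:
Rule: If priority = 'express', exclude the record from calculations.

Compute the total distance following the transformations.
2808

Step 1: Identify records where priority = 'express'
Step 2: The excluded records sum to 548
Step 3: Original total distance = 3356
Step 4: Remaining total = 3356 - 548 = 2808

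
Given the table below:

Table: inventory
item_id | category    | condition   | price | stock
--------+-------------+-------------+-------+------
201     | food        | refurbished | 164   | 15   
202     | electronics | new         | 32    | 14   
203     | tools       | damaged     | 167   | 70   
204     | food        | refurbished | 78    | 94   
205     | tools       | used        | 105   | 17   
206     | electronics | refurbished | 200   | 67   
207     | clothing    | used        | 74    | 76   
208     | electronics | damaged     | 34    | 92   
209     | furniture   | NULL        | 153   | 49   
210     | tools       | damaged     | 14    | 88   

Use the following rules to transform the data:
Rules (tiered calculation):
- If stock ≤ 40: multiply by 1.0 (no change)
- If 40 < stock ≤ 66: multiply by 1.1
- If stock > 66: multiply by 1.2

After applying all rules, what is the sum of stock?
684.3

Step 1: Tier 1 (stock ≤ 40): 3 records, sum = 46 × 1.0 = 46.0
Step 2: Tier 2 (40 < stock ≤ 66): 1 records, sum = 49 × 1.1 = 53.9
Step 3: Tier 3 (stock > 66): 6 records, sum = 487 × 1.2 = 584.4
Step 4: Final sum = 46.0 + 53.9 + 584.4 = 684.3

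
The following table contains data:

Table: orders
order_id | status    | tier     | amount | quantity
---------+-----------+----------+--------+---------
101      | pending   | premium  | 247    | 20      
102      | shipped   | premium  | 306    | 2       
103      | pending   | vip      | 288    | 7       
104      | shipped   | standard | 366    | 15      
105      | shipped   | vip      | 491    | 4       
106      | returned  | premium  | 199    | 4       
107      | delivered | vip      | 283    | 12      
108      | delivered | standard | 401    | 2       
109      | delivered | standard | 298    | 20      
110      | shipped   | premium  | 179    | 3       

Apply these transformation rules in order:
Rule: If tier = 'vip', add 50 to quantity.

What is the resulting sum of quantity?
239

Step 1: Count records where tier = 'vip': 3
Step 2: Total bonus added: 3 × 50 = 150
Step 3: Original sum of quantity: 89
Step 4: Final sum = 89 + 150 = 239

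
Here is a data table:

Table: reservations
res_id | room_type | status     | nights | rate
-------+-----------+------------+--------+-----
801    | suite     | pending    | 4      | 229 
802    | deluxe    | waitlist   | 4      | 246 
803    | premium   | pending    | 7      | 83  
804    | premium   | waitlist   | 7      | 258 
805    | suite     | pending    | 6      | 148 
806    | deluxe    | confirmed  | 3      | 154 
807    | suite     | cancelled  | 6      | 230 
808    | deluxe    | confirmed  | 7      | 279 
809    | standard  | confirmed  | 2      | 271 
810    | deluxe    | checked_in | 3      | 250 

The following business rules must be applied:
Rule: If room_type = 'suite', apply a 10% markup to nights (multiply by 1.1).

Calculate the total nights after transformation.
50.6

Step 1: Records with room_type = 'suite' have total nights = 16
Step 2: Apply multiplier: 16 × 1.1 = 17.6
Step 3: Other records total: 33
Step 4: Final sum = 17.6 + 33 = 50.6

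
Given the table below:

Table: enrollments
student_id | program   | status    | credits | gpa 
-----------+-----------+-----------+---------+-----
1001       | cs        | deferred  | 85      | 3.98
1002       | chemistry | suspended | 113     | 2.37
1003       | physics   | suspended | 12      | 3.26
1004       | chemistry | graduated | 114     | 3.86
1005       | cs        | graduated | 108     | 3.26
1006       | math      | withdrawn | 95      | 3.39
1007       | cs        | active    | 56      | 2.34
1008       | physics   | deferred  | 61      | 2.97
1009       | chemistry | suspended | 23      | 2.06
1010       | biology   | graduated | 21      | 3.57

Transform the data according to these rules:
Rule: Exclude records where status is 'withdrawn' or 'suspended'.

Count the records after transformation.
6

Step 1: Count records to exclude
  - 1 (withdrawn) + 3 (suspended) = 4 records
Step 2: Total records: 10
Step 3: Remaining = 10 - 4 = 6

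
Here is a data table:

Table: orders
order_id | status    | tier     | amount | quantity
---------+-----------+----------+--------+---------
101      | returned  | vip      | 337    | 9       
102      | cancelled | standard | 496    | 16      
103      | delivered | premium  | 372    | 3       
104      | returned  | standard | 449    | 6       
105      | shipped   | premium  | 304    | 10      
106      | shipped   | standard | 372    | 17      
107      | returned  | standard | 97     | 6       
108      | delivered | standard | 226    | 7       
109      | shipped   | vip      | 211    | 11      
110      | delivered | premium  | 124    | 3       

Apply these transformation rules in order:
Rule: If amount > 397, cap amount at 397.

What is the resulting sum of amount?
2837

Step 1: 2 records have amount > 397
Step 2: These records originally summed to 945
Step 3: After capping: 2 × 397 = 794
Step 4: Unaffected records sum: 2043
Step 5: Final sum = 794 + 2043 = 2837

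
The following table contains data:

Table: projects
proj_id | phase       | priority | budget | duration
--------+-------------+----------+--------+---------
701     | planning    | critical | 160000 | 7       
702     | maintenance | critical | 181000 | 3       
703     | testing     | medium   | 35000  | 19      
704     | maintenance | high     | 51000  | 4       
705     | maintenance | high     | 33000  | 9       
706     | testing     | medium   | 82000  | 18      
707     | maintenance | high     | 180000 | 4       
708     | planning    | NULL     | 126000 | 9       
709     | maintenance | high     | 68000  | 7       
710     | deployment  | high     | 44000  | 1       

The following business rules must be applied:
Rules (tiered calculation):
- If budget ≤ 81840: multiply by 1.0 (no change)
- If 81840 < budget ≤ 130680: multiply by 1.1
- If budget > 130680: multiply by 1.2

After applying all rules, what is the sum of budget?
1085000.0

Step 1: Tier 1 (budget ≤ 81840): 5 records, sum = 231000 × 1.0 = 231000.0
Step 2: Tier 2 (81840 < budget ≤ 130680): 2 records, sum = 208000 × 1.1 = 228800.0
Step 3: Tier 3 (budget > 130680): 3 records, sum = 521000 × 1.2 = 625200.0
Step 4: Final sum = 231000.0 + 228800.0 + 625200.0 = 1085000.0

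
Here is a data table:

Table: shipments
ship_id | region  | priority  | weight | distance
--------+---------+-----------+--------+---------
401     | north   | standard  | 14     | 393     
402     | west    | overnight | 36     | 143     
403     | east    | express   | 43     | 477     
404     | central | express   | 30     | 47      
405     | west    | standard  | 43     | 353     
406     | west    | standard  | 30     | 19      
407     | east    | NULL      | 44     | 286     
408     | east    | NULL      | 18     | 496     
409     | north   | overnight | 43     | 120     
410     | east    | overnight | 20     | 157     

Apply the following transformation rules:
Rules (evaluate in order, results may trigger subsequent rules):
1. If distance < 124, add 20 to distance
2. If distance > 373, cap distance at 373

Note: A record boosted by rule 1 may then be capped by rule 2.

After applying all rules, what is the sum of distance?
2304

Step 1: Apply rule 1 to records with distance < 124
  - 3 records get bonus of 20
  - Of these, 0 records then exceed 373 and get capped
Step 2: Apply rule 2 to records with distance > 373
  - 3 records (original) are capped
Step 3: Calculate final sum = 2304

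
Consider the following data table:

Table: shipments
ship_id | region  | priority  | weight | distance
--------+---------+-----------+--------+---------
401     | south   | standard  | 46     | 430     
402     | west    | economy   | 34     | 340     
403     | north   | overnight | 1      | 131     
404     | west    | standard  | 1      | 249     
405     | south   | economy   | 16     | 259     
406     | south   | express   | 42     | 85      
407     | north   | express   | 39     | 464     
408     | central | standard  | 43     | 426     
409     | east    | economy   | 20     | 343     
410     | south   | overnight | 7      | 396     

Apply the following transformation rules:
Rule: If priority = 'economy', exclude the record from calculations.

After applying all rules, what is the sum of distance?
2181

Step 1: Identify records where priority = 'economy'
Step 2: The excluded records sum to 942
Step 3: Original total distance = 3123
Step 4: Remaining total = 3123 - 942 = 2181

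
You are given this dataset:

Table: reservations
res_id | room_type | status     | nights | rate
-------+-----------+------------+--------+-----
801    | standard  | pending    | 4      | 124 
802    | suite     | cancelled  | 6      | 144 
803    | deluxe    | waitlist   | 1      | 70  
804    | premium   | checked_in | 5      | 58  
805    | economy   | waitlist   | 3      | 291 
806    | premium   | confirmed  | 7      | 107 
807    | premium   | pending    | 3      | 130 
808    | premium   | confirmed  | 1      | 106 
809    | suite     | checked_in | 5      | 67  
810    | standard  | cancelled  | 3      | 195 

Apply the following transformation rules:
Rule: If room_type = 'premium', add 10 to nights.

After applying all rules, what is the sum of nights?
78

Step 1: Count records where room_type = 'premium': 4
Step 2: Total bonus added: 4 × 10 = 40
Step 3: Original sum of nights: 38
Step 4: Final sum = 38 + 40 = 78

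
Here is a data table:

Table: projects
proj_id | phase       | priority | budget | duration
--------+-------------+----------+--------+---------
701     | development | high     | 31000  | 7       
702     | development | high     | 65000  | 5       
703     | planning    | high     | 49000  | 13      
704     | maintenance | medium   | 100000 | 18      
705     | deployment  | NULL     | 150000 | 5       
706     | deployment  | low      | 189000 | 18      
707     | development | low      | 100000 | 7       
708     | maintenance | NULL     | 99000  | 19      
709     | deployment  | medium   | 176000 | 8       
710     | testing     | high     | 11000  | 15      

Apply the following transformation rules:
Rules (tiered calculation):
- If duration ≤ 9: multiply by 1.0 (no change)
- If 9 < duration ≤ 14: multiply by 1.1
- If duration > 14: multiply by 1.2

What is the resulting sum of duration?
130.3

Step 1: Tier 1 (duration ≤ 9): 5 records, sum = 32 × 1.0 = 32.0
Step 2: Tier 2 (9 < duration ≤ 14): 1 records, sum = 13 × 1.1 = 14.3
Step 3: Tier 3 (duration > 14): 4 records, sum = 70 × 1.2 = 84.0
Step 4: Final sum = 32.0 + 14.3 + 84.0 = 130.3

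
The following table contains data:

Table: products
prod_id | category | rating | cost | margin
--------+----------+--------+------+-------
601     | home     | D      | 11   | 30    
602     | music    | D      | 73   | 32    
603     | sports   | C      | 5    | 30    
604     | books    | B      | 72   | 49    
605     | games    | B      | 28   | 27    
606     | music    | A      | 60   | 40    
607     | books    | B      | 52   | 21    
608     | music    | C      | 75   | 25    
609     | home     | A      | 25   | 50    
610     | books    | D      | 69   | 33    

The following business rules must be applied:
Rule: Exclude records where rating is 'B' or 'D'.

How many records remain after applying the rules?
4

Step 1: Count records to exclude
  - 3 (B) + 3 (D) = 6 records
Step 2: Total records: 10
Step 3: Remaining = 10 - 6 = 4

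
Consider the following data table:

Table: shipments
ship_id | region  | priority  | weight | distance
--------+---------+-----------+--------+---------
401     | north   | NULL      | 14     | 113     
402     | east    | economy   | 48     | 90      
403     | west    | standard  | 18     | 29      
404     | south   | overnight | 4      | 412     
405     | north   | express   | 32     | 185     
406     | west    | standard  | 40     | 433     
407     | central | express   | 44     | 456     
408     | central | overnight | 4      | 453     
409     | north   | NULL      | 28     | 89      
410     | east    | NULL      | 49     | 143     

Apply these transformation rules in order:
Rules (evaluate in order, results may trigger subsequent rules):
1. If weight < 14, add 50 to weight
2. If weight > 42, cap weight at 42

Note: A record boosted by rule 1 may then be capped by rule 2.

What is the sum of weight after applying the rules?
342

Step 1: Apply rule 1 to records with weight < 14
  - 2 records get bonus of 50
  - Of these, 2 records then exceed 42 and get capped
Step 2: Apply rule 2 to records with weight > 42
  - 3 records (original) are capped
Step 3: Calculate final sum = 342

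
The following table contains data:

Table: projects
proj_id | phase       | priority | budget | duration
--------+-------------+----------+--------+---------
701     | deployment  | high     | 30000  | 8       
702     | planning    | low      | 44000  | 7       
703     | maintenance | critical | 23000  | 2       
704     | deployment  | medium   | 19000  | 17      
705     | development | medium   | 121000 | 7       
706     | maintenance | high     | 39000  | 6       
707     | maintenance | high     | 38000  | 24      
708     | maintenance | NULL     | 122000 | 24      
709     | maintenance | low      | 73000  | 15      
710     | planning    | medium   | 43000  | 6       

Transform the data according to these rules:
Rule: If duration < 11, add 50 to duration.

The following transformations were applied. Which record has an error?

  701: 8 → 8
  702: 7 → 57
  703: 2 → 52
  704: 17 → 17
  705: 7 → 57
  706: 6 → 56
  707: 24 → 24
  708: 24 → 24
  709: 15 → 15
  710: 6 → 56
Record 701 has an error. The correct transformed value should be 58, not 8.

Step 1: Check each record against the rule
Step 2: Record 701 has duration = 8
Step 3: Since 8 < 11, the bonus should have been applied
Step 4: Correct value = 58, but claimed value = 8
Conclusion: Record 701 has the error.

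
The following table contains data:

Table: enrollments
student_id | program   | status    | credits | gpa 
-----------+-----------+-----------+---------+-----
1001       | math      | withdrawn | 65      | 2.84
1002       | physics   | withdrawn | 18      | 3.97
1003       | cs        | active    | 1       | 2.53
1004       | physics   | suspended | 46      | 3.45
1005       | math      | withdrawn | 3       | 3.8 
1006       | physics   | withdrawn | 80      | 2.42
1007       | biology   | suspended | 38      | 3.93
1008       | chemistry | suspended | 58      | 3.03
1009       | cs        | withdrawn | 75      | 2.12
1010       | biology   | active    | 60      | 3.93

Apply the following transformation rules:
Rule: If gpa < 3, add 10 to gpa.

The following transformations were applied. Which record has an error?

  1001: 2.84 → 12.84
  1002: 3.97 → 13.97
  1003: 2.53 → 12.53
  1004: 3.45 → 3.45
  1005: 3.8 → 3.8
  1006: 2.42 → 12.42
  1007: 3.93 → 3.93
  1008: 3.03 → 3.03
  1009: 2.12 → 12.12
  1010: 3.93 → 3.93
Record 1002 has an error. The correct transformed value should be 3.97, not 13.97.

Step 1: Check each record against the rule
Step 2: Record 1002 has gpa = 3.97
Step 3: Since 3.97 >= 3, the bonus should not have been applied
Step 4: Correct value = 3.97, but claimed value = 13.97
Conclusion: Record 1002 has the error.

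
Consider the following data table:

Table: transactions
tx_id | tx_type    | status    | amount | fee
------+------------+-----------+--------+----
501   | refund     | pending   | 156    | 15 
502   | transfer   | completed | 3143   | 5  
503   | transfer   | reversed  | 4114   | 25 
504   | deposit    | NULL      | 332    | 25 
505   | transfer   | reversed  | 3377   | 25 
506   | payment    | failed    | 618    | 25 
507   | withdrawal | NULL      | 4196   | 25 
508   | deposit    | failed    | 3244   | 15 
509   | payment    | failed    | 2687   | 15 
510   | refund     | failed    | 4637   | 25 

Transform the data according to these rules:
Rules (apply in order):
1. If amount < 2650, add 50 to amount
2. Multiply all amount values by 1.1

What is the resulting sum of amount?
29319.4

Step 1: Apply Rule 1 - Add 50 to records with amount < 2650
  - 3 records affected: 1106 + (3 × 50) = 1256
  - Unaffected records: 25398
  - Sum after Rule 1: 26654
Step 2: Apply Rule 2 - Multiply all by 1.1
  - 26654 × 1.1 = 29319.4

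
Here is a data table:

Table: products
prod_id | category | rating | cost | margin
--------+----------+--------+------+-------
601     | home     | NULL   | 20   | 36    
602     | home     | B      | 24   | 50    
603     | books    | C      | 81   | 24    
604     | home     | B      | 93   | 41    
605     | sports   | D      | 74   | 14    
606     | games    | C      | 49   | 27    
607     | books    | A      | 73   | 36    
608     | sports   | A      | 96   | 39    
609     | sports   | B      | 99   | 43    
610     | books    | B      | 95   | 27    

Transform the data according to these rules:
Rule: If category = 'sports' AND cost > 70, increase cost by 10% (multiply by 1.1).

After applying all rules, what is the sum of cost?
730.9

Step 1: Find records where category = 'sports' AND cost > 70
Step 2: 3 records match, summing to 269
Step 3: After multiplier: 269 × 1.1 = 295.9
Step 4: Unaffected records sum: 435
Step 5: Final sum = 295.9 + 435 = 730.9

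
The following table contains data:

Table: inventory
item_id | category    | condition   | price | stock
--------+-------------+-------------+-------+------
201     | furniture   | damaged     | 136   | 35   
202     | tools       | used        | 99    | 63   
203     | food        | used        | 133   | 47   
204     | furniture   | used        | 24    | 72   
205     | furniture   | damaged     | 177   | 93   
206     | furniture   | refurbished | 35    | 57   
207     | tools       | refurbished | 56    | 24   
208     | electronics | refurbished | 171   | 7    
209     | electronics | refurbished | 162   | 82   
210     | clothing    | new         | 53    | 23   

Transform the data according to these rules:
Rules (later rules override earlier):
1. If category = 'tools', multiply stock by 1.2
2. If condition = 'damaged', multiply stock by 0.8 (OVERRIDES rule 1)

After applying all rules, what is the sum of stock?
494.8

Step 1: Rule 2 takes priority for records with condition = 'damaged'
  - 2 records: 128 × 0.8 = 102.4
Step 2: Rule 1 applies to remaining records with category = 'tools'
  - 2 records: 87 × 1.2 = 104.4
Step 3: Other records unchanged: 288
Step 4: Final sum = 102.4 + 104.4 + 288 = 494.8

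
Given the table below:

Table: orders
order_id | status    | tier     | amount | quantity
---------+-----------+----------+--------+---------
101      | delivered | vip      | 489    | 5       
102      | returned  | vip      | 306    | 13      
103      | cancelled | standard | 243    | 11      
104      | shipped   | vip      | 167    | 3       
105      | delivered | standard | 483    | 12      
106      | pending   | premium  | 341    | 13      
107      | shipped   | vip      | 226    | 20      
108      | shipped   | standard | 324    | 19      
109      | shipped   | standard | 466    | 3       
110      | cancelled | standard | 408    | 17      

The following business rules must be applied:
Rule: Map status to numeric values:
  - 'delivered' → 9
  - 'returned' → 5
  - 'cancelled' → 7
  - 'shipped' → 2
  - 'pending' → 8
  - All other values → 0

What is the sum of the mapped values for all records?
53

Step 1: Apply mapping to each record
Step 2: Count by status:
  'delivered': 2 records × 9 = 18
  'returned': 1 records × 5 = 5
  'cancelled': 2 records × 7 = 14
  'shipped': 4 records × 2 = 8
  'pending': 1 records × 8 = 8
Step 3: Sum all mapped values = 53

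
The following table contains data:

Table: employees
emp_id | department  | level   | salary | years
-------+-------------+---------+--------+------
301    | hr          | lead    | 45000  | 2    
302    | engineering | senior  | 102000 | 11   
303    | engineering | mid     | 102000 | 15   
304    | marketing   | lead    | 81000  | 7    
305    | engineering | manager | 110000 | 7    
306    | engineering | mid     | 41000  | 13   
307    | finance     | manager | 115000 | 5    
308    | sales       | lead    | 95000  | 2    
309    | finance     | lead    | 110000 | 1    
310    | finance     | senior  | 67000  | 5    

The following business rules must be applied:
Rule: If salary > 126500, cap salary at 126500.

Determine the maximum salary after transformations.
115000

Step 1: Original maximum salary = 115000
Step 2: Check cap of 126500 against maximum
Step 3: No records exceed the cap (max 115000 <= cap 126500), so no capping applies
Step 4: Maximum after transformation = 115000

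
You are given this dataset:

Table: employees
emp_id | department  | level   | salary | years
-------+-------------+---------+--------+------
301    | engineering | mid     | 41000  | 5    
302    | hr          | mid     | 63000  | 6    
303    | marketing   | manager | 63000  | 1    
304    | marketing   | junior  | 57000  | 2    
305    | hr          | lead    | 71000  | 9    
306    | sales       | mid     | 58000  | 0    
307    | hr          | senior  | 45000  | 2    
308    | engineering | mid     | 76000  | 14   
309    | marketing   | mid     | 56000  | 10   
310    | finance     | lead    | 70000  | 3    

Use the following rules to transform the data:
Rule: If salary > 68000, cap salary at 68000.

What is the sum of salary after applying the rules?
587000

Step 1: 3 records have salary > 68000
Step 2: These records originally summed to 217000
Step 3: After capping: 3 × 68000 = 204000
Step 4: Unaffected records sum: 383000
Step 5: Final sum = 204000 + 383000 = 587000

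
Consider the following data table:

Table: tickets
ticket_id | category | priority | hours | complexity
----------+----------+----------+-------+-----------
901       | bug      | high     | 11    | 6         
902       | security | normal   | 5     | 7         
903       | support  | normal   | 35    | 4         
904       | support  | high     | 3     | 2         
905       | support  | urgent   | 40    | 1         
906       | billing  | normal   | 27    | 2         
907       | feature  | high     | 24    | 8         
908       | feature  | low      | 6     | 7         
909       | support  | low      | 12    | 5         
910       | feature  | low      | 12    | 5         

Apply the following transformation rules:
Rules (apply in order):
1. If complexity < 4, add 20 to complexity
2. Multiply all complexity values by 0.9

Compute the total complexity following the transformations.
96.3

Step 1: Apply Rule 1 - Add 20 to records with complexity < 4
  - 3 records affected: 5 + (3 × 20) = 65
  - Unaffected records: 42
  - Sum after Rule 1: 107
Step 2: Apply Rule 2 - Multiply all by 0.9
  - 107 × 0.9 = 96.3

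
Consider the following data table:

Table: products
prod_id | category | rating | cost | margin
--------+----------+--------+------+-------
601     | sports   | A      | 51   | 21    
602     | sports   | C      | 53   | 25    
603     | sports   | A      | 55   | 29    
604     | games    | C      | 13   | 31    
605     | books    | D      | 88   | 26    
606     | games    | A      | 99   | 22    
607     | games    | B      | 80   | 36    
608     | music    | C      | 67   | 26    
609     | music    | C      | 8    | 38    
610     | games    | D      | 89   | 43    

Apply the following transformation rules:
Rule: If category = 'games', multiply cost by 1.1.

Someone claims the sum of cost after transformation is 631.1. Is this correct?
Yes, the result is correct.

Step 1: Calculate the correct sum after transformation
Step 2: Apply multiplier 1.1 to records where category = 'games'
Step 3: Correct result = 631.1
Step 4: Claimed result = 631.1
Step 5: 631.1 = 631.1 ✓
Conclusion: The claimed result is correct.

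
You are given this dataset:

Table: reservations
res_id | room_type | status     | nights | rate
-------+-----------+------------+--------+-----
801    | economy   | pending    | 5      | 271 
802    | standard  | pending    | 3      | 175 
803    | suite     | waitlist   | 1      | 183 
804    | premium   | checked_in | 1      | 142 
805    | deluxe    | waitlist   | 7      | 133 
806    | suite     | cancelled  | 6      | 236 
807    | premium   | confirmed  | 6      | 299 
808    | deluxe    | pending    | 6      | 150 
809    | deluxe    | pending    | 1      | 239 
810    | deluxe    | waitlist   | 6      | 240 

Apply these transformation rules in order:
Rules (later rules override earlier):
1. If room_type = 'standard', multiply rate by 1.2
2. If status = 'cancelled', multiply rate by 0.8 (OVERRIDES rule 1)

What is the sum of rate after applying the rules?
2055.8

Step 1: Rule 2 takes priority for records with status = 'cancelled'
  - 1 records: 236 × 0.8 = 188.8
Step 2: Rule 1 applies to remaining records with room_type = 'standard'
  - 1 records: 175 × 1.2 = 210.0
Step 3: Other records unchanged: 1657
Step 4: Final sum = 188.8 + 210.0 + 1657 = 2055.8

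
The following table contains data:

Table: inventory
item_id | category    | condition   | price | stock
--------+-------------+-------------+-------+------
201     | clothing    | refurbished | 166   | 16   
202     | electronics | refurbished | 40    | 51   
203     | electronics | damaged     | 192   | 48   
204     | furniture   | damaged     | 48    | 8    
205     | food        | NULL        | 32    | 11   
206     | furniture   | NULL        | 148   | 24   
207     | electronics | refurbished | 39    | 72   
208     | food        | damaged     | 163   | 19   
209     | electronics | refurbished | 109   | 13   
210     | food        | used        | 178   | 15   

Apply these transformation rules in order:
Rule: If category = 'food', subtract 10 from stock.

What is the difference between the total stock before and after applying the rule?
30

Step 1: Original sum of stock = 277
Step 2: 3 records have category = 'food'
Step 3: Each affected record changes by -10
Step 4: Total change = 3 × -10 = -30
Step 5: New sum = 277 + -30 = 247
Step 6: Difference = |247 - 277| = 30
        (Sum decreased by 30)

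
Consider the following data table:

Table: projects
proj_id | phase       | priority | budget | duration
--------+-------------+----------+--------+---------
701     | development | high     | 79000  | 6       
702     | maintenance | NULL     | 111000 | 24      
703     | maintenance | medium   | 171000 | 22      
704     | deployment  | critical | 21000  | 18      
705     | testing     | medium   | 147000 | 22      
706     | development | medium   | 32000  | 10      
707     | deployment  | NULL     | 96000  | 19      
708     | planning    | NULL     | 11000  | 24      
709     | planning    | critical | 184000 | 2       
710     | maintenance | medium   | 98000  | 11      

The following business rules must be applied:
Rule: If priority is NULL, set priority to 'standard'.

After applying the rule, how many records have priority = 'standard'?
3

Step 1: Count records where priority IS NULL
Step 2: Found 3 records with NULL priority
Step 3: These records will have priority set to 'standard'
Step 4: Records already having priority = 'standard': 0
Step 5: Answer: 3 + 0 = 3 records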